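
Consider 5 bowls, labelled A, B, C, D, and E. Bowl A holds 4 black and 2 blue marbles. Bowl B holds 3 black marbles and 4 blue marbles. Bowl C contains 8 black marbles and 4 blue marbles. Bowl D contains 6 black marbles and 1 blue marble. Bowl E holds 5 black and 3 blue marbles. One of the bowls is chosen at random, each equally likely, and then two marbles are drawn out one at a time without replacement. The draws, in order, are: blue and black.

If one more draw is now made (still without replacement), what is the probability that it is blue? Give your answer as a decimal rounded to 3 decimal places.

Compute the likelihood of the observed sequence for each case: P(data | bowl A) = (2/6)(4/5) = 0.26667; P(data | bowl B) = (4/7)(3/6) = 0.28571; P(data | bowl C) = (4/12)(8/11) = 0.24242; P(data | bowl D) = (1/7)(6/6) = 0.14286; P(data | bowl E) = (3/8)(5/7) = 0.26786.
Multiplying each by its prior: 1/5 · 0.26667 = 0.053333, 1/5 · 0.28571 = 0.057143, 1/5 · 0.24242 = 0.048485, 1/5 · 0.14286 = 0.028571, 1/5 · 0.26786 = 0.053571; with total 0.2411.
Dividing through by the total gives posterior P(bowl A | data) = 0.2212, P(bowl B | data) = 0.23701, P(bowl C | data) = 0.2011, P(bowl D | data) = 0.1185, P(bowl E | data) = 0.22219.
The predictive probability is P(blue next | data) = (1/4)(0.2212) + (3/5)(0.23701) + (3/10)(0.2011) + (0)(0.1185) + (1/3)(0.22219) = 0.3319.

0.332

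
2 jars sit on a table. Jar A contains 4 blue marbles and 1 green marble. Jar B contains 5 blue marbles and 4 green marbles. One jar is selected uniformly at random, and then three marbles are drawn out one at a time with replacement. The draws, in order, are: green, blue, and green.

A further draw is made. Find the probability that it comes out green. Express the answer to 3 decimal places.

0.389

The likelihood of the observed sequence under each hypothesis: P(data | jar A) = (1/5)(4/5)(1/5) = 0.032; P(data | jar B) = (4/9)(5/9)(4/9) = 0.10974.
The prior-weighted likelihoods are 1/2 · 0.032 = 0.016, 1/2 · 0.10974 = 0.05487; these sum to 0.07087.
Dividing through by the total gives posterior P(jar A | data) = 0.22577, P(jar B | data) = 0.77423.
So P(green next | data) = Σ P(green next | H) P(H | data) = (1/5)(0.22577) + (4/9)(0.77423) = 0.38926.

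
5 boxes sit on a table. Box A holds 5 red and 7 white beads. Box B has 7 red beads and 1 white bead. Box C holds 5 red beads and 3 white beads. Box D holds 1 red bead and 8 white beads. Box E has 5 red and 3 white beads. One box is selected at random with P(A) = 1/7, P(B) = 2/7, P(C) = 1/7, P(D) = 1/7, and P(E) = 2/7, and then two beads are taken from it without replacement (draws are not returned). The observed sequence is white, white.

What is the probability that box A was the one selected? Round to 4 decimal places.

0.2245

Under each hypothesis, the probability of the observed sequence is: P(data | box A) = (7/12)(6/11) = 0.31818; P(data | box B) = (1/8)(0/7) = 0; P(data | box C) = (3/8)(2/7) = 0.10714; P(data | box D) = (8/9)(7/8) = 0.77778; P(data | box E) = (3/8)(2/7) = 0.10714.
Multiplying each by its prior: 1/7 · 0.31818 = 0.045455, 2/7 · 0 = 0, 1/7 · 0.10714 = 0.015306, 1/7 · 0.77778 = 0.11111, 2/7 · 0.10714 = 0.030612; summing to 0.20248.
So P(box A | data) = (0.045455) / (0.20248) = 0.22448.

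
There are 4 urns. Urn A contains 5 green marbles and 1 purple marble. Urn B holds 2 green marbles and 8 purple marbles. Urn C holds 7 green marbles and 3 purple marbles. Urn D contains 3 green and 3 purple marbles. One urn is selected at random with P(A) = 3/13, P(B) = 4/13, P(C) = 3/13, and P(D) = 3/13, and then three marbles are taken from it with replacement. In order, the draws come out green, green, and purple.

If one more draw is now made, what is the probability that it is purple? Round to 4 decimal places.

Compute the likelihood of the observed sequence for each case: P(data | urn A) = (5/6)(5/6)(1/6) = 0.11574; P(data | urn B) = (2/10)(2/10)(8/10) = 0.032; P(data | urn C) = (7/10)(7/10)(3/10) = 0.147; P(data | urn D) = (3/6)(3/6)(3/6) = 0.125.
Weighting by the prior gives 3/13 · 0.11574 = 0.026709, 4/13 · 0.032 = 0.0098462, 3/13 · 0.147 = 0.033923, 3/13 · 0.125 = 0.028846; these sum to 0.099325.
Normalising, the posterior is P(urn A | data) = 0.26891, P(urn B | data) = 0.099131, P(urn C | data) = 0.34154, P(urn D | data) = 0.29042.
So P(purple next | data) = Σ P(purple next | H) P(H | data) = (1/6)(0.26891) + (4/5)(0.099131) + (3/10)(0.34154) + (1/2)(0.29042) = 0.3718.

0.3718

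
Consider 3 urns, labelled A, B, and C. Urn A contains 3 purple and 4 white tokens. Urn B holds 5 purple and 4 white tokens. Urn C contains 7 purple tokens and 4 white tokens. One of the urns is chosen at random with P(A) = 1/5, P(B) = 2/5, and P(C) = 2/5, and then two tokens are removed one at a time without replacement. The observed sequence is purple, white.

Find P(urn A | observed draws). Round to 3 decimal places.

The likelihood of the observed sequence under each hypothesis: P(data | urn A) = (3/7)(4/6) = 0.28571; P(data | urn B) = (5/9)(4/8) = 0.27778; P(data | urn C) = (7/11)(4/10) = 0.25455.
Weighting by the prior gives 1/5 · 0.28571 = 0.057143, 2/5 · 0.27778 = 0.11111, 2/5 · 0.25455 = 0.10182; these sum to 0.27007.
By Bayes' rule, P(urn A | data) = (0.057143) / (0.27007) = 0.21158.

0.212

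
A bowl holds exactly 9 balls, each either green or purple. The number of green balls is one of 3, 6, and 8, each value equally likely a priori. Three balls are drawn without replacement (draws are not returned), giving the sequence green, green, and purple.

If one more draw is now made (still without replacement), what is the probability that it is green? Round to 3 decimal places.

0.670

Under each hypothesis, the probability of the observed sequence is: P(data | r = 3) = (3/9)(2/8)(6/7) = 1/14; P(data | r = 6) = (6/9)(5/8)(3/7) = 5/28; P(data | r = 8) = (8/9)(7/8)(1/7) = 1/9.
The prior-weighted likelihoods are 1/3 · 1/14 = 1/42, 1/3 · 5/28 = 5/84, 1/3 · 1/9 = 1/27; these sum to 13/108.
The posterior is then P(r = 3 | data) = 18/91, P(r = 6 | data) = 45/91, P(r = 8 | data) = 4/13.
The predictive probability is P(green next | data) = (1/6)(18/91) + (2/3)(45/91) + (1)(4/13) = 61/91.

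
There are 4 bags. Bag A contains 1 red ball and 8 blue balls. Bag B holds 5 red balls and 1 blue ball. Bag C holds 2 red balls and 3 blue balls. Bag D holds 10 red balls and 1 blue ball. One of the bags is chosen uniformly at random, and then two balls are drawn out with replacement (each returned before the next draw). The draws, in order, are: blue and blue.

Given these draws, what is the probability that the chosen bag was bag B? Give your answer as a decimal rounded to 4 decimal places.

Compute the likelihood of the observed sequence for each case: P(data | bag A) = (8/9)(8/9) = 0.79012; P(data | bag B) = (1/6)(1/6) = 0.027778; P(data | bag C) = (3/5)(3/5) = 0.36; P(data | bag D) = (1/11)(1/11) = 0.0082645.
Weighting by the prior gives 1/4 · 0.79012 = 0.19753, 1/4 · 0.027778 = 0.0069444, 1/4 · 0.36 = 0.09, 1/4 · 0.0082645 = 0.0020661; summing to 0.29654.
By Bayes' rule, P(bag B | data) = (0.0069444) / (0.29654) = 0.023418.

0.0234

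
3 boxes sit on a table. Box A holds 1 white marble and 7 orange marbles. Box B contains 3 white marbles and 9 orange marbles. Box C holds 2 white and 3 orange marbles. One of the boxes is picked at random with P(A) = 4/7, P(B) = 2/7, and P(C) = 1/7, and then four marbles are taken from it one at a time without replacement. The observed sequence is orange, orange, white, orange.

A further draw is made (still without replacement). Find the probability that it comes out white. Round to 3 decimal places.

0.191

The likelihood of the observed sequence under each hypothesis: P(data | box A) = (7/8)(6/7)(1/6)(5/5) = 1/8; P(data | box B) = (9/12)(8/11)(3/10)(7/9) = 7/55; P(data | box C) = (3/5)(2/4)(2/3)(1/2) = 1/10.
The prior-weighted likelihoods are 4/7 · 1/8 = 1/14, 2/7 · 7/55 = 2/55, 1/7 · 1/10 = 1/70; these sum to 47/385.
Dividing through by the total gives posterior P(box A | data) = 55/94, P(box B | data) = 14/47, P(box C | data) = 11/94.
So P(white next | data) = Σ P(white next | H) P(H | data) = (0)(55/94) + (1/4)(14/47) + (1)(11/94) = 9/47.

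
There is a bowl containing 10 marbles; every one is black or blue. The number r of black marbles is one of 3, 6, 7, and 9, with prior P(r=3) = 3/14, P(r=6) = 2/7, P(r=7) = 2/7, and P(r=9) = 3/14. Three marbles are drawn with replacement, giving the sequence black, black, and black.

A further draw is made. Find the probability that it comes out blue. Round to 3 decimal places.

Under each hypothesis, the probability of the observed sequence is: P(data | r = 3) = (3/10)(3/10)(3/10) = 0.027; P(data | r = 6) = (6/10)(6/10)(6/10) = 0.216; P(data | r = 7) = (7/10)(7/10)(7/10) = 0.343; P(data | r = 9) = (9/10)(9/10)(9/10) = 0.729.
The prior-weighted likelihoods are 3/14 · 0.027 = 0.0057857, 2/7 · 0.216 = 0.061714, 2/7 · 0.343 = 0.098, 3/14 · 0.729 = 0.15621; summing to 0.32171.
The posterior is then P(r = 3 | data) = 0.017984, P(r = 6 | data) = 0.19183, P(r = 7 | data) = 0.30462, P(r = 9 | data) = 0.48557.
Averaging over the posterior, P(blue next | data) = (7/10)(0.017984) + (2/5)(0.19183) + (3/10)(0.30462) + (1/10)(0.48557) = 0.22926.

0.229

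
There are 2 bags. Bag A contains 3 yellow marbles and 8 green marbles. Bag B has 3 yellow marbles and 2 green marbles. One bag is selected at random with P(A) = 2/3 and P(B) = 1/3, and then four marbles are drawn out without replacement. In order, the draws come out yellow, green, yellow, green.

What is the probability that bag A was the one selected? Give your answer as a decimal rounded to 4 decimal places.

0.4590

For each hypothesis, P(data | H) works out to: P(data | bag A) = (3/11)(8/10)(2/9)(7/8) = 7/165; P(data | bag B) = (3/5)(2/4)(2/3)(1/2) = 1/10.
The prior-weighted likelihoods are 2/3 · 7/165 = 14/495, 1/3 · 1/10 = 1/30; these sum to 61/990.
So P(bag A | data) = (14/495) / (61/990) = 28/61.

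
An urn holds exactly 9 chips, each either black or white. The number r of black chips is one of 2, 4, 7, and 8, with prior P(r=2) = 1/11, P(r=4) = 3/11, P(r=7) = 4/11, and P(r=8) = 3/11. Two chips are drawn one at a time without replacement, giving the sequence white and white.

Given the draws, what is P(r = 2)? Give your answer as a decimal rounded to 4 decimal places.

0.3818

The likelihood of the observed sequence under each hypothesis: P(data | r = 2) = (7/9)(6/8) = 7/12; P(data | r = 4) = (5/9)(4/8) = 5/18; P(data | r = 7) = (2/9)(1/8) = 1/36; P(data | r = 8) = (1/9)(0/8) = 0.
Weighting by the prior gives 1/11 · 7/12 = 7/132, 3/11 · 5/18 = 5/66, 4/11 · 1/36 = 1/99, 3/11 · 0 = 0; summing to 5/36.
By Bayes' rule, P(r = 2 | data) = (7/132) / (5/36) = 21/55.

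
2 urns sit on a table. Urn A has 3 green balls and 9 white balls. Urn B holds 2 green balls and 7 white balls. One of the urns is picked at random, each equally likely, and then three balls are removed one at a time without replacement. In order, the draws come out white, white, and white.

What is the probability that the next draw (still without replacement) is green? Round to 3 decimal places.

0.333

For each hypothesis, P(data | H) works out to: P(data | urn A) = (9/12)(8/11)(7/10) = 0.38182; P(data | urn B) = (7/9)(6/8)(5/7) = 0.41667.
Weighting by the prior gives 1/2 · 0.38182 = 0.19091, 1/2 · 0.41667 = 0.20833; with total 0.39924.
Normalising, the posterior is P(urn A | data) = 0.47818, P(urn B | data) = 0.52182.
So P(green next | data) = Σ P(green next | H) P(H | data) = (1/3)(0.47818) + (1/3)(0.52182) = 0.33333.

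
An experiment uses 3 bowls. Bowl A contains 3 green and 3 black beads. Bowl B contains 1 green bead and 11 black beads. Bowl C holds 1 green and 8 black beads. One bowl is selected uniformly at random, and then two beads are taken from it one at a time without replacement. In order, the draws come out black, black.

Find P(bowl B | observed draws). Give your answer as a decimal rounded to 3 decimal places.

0.460

Compute the likelihood of the observed sequence for each case: P(data | bowl A) = (3/6)(2/5) = 1/5; P(data | bowl B) = (11/12)(10/11) = 5/6; P(data | bowl C) = (8/9)(7/8) = 7/9.
Weighting by the prior gives 1/3 · 1/5 = 1/15, 1/3 · 5/6 = 5/18, 1/3 · 7/9 = 7/27; summing to 163/270.
Hence P(bowl B | data) = (5/18) / (163/270) = 75/163.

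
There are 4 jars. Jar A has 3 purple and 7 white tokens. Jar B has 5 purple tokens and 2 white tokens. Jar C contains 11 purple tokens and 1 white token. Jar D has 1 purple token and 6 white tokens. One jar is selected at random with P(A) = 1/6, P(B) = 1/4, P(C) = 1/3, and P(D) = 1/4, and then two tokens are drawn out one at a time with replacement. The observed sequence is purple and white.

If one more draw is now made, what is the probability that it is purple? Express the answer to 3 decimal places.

0.525

Under each hypothesis, the probability of the observed sequence is: P(data | jar A) = (3/10)(7/10) = 0.21; P(data | jar B) = (5/7)(2/7) = 0.20408; P(data | jar C) = (11/12)(1/12) = 0.076389; P(data | jar D) = (1/7)(6/7) = 0.12245.
Weighting by the prior gives 1/6 · 0.21 = 0.035, 1/4 · 0.20408 = 0.05102, 1/3 · 0.076389 = 0.025463, 1/4 · 0.12245 = 0.030612; with total 0.1421.
The posterior is then P(jar A | data) = 0.24631, P(jar B | data) = 0.35906, P(jar C | data) = 0.1792, P(jar D | data) = 0.21543.
The predictive probability is P(purple next | data) = (3/10)(0.24631) + (5/7)(0.35906) + (11/12)(0.1792) + (1/7)(0.21543) = 0.5254.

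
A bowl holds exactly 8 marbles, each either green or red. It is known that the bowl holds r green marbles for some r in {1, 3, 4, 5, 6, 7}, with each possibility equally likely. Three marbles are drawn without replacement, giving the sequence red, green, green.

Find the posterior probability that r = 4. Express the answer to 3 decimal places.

For each hypothesis, P(data | H) works out to: P(data | r = 1) = (7/8)(1/7)(0/6) = 0; P(data | r = 3) = (5/8)(3/7)(2/6) = 5/56; P(data | r = 4) = (4/8)(4/7)(3/6) = 1/7; P(data | r = 5) = (3/8)(5/7)(4/6) = 5/28; P(data | r = 6) = (2/8)(6/7)(5/6) = 5/28; P(data | r = 7) = (1/8)(7/7)(6/6) = 1/8.
Weighting by the prior gives 1/6 · 0 = 0, 1/6 · 5/56 = 5/336, 1/6 · 1/7 = 1/42, 1/6 · 5/28 = 5/168, 1/6 · 5/28 = 5/168, 1/6 · 1/8 = 1/48; with total 5/42.
Therefore the posterior P(r = 4 | data) = (1/42) / (5/42) = 1/5.

0.200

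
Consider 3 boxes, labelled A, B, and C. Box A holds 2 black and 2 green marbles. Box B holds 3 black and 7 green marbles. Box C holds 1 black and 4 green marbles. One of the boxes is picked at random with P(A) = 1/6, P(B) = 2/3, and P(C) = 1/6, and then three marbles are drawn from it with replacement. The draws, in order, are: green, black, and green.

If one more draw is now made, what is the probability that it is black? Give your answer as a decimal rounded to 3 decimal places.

Under each hypothesis, the probability of the observed sequence is: P(data | box A) = (2/4)(2/4)(2/4) = 0.125; P(data | box B) = (7/10)(3/10)(7/10) = 0.147; P(data | box C) = (4/5)(1/5)(4/5) = 0.128.
Multiplying each by its prior: 1/6 · 0.125 = 0.020833, 2/3 · 0.147 = 0.098, 1/6 · 0.128 = 0.021333; with total 0.14017.
The posterior is then P(box A | data) = 0.14863, P(box B | data) = 0.69917, P(box C | data) = 0.1522.
The predictive probability is P(black next | data) = (1/2)(0.14863) + (3/10)(0.69917) + (1/5)(0.1522) = 0.31451.

0.315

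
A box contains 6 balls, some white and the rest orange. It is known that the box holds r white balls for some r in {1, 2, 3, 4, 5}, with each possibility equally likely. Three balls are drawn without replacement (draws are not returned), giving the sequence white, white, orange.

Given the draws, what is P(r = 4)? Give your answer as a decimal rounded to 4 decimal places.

Compute the likelihood of the observed sequence for each case: P(data | r = 1) = (1/6)(0/5) = 0; P(data | r = 2) = (2/6)(1/5)(4/4) = 1/15; P(data | r = 3) = (3/6)(2/5)(3/4) = 3/20; P(data | r = 4) = (4/6)(3/5)(2/4) = 1/5; P(data | r = 5) = (5/6)(4/5)(1/4) = 1/6.
Multiplying each by its prior: 1/5 · 0 = 0, 1/5 · 1/15 = 1/75, 1/5 · 3/20 = 3/100, 1/5 · 1/5 = 1/25, 1/5 · 1/6 = 1/30; with total 7/60.
So P(r = 4 | data) = (1/25) / (7/60) = 12/35.

0.3429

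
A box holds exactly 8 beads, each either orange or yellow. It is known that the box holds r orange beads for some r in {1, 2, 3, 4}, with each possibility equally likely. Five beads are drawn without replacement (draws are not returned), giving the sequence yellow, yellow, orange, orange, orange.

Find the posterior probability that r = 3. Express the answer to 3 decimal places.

0.294

For each hypothesis, P(data | H) works out to: P(data | r = 1) = (7/8)(6/7)(1/6)(0/5) = 0; P(data | r = 2) = (6/8)(5/7)(2/6)(1/5)(0/4) = 0; P(data | r = 3) = (5/8)(4/7)(3/6)(2/5)(1/4) = 0.017857; P(data | r = 4) = (4/8)(3/7)(4/6)(3/5)(2/4) = 0.042857.
Multiplying each by its prior: 1/4 · 0 = 0, 1/4 · 0 = 0, 1/4 · 0.017857 = 0.0044643, 1/4 · 0.042857 = 0.010714; these sum to 0.015179.
By Bayes' rule, P(r = 3 | data) = (0.0044643) / (0.015179) = 0.29412.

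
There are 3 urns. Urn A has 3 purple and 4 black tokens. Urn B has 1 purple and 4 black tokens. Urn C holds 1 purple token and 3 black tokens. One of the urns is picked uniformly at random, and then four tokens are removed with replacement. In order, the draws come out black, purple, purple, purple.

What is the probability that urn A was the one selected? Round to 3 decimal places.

For each hypothesis, P(data | H) works out to: P(data | urn A) = (4/7)(3/7)(3/7)(3/7) = 0.044981; P(data | urn B) = (4/5)(1/5)(1/5)(1/5) = 0.0064; P(data | urn C) = (3/4)(1/4)(1/4)(1/4) = 0.011719.
Weighting by the prior gives 1/3 · 0.044981 = 0.014994, 1/3 · 0.0064 = 0.0021333, 1/3 · 0.011719 = 0.0039062; summing to 0.021033.
Therefore the posterior P(urn A | data) = (0.014994) / (0.021033) = 0.71286.

0.713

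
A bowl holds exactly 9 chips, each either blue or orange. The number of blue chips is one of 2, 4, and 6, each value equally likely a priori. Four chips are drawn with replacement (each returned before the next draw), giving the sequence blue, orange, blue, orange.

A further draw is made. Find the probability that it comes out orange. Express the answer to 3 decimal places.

0.525

For each hypothesis, P(data | H) works out to: P(data | r = 2) = (2/9)(7/9)(2/9)(7/9) = 0.029873; P(data | r = 4) = (4/9)(5/9)(4/9)(5/9) = 0.060966; P(data | r = 6) = (6/9)(3/9)(6/9)(3/9) = 0.049383.
Multiplying each by its prior: 1/3 · 0.029873 = 0.0099578, 1/3 · 0.060966 = 0.020322, 1/3 · 0.049383 = 0.016461; these sum to 0.046741.
Normalising, the posterior is P(r = 2 | data) = 0.21304, P(r = 4 | data) = 0.43478, P(r = 6 | data) = 0.35217.
The predictive probability is P(orange next | data) = (7/9)(0.21304) + (5/9)(0.43478) + (1/3)(0.35217) = 0.52464.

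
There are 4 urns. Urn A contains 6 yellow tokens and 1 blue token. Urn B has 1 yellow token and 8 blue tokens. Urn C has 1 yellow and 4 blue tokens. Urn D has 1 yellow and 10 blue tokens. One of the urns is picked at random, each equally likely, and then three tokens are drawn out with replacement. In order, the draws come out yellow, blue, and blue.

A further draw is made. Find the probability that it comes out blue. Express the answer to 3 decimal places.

0.815

Under each hypothesis, the probability of the observed sequence is: P(data | urn A) = (6/7)(1/7)(1/7) = 0.017493; P(data | urn B) = (1/9)(8/9)(8/9) = 0.087791; P(data | urn C) = (1/5)(4/5)(4/5) = 0.128; P(data | urn D) = (1/11)(10/11)(10/11) = 0.075131.
Multiplying each by its prior: 1/4 · 0.017493 = 0.0043732, 1/4 · 0.087791 = 0.021948, 1/4 · 0.128 = 0.032, 1/4 · 0.075131 = 0.018783; with total 0.077104.
Dividing through by the total gives posterior P(urn A | data) = 0.056718, P(urn B | data) = 0.28465, P(urn C | data) = 0.41502, P(urn D | data) = 0.2436.
So P(blue next | data) = Σ P(blue next | H) P(H | data) = (1/7)(0.056718) + (8/9)(0.28465) + (4/5)(0.41502) + (10/11)(0.2436) = 0.81461.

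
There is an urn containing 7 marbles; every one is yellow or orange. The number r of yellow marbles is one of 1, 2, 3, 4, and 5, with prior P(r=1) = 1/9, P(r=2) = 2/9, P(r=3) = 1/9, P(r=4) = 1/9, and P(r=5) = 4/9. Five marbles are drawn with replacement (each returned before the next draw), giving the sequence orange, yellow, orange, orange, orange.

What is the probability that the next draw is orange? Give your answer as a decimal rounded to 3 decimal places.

0.685

For each hypothesis, P(data | H) works out to: P(data | r = 1) = (6/7)(1/7)(6/7)(6/7)(6/7) = 0.077111; P(data | r = 2) = (5/7)(2/7)(5/7)(5/7)(5/7) = 0.074374; P(data | r = 3) = (4/7)(3/7)(4/7)(4/7)(4/7) = 0.045695; P(data | r = 4) = (3/7)(4/7)(3/7)(3/7)(3/7) = 0.019278; P(data | r = 5) = (2/7)(5/7)(2/7)(2/7)(2/7) = 0.0047599.
The prior-weighted likelihoods are 1/9 · 0.077111 = 0.0085679, 2/9 · 0.074374 = 0.016528, 1/9 · 0.045695 = 0.0050772, 1/9 · 0.019278 = 0.002142, 4/9 · 0.0047599 = 0.0021155; summing to 0.03443.
The posterior is then P(r = 1 | data) = 0.24885, P(r = 2 | data) = 0.48003, P(r = 3 | data) = 0.14747, P(r = 4 | data) = 0.062212, P(r = 5 | data) = 0.061444.
So P(orange next | data) = Σ P(orange next | H) P(H | data) = (6/7)(0.24885) + (5/7)(0.48003) + (4/7)(0.14747) + (3/7)(0.062212) + (2/7)(0.061444) = 0.68466.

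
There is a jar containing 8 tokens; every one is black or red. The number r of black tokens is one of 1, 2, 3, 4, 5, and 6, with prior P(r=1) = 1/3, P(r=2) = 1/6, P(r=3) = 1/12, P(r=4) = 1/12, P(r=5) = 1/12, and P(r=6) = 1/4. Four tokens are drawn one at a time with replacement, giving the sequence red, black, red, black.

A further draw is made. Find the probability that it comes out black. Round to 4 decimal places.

Under each hypothesis, the probability of the observed sequence is: P(data | r = 1) = (7/8)(1/8)(7/8)(1/8) = 0.011963; P(data | r = 2) = (6/8)(2/8)(6/8)(2/8) = 0.035156; P(data | r = 3) = (5/8)(3/8)(5/8)(3/8) = 0.054932; P(data | r = 4) = (4/8)(4/8)(4/8)(4/8) = 0.0625; P(data | r = 5) = (3/8)(5/8)(3/8)(5/8) = 0.054932; P(data | r = 6) = (2/8)(6/8)(2/8)(6/8) = 0.035156.
The prior-weighted likelihoods are 1/3 · 0.011963 = 0.0039876, 1/6 · 0.035156 = 0.0058594, 1/12 · 0.054932 = 0.0045776, 1/12 · 0.0625 = 0.0052083, 1/12 · 0.054932 = 0.0045776, 1/4 · 0.035156 = 0.0087891; these sum to 0.033.
Normalising, the posterior is P(r = 1 | data) = 0.12084, P(r = 2 | data) = 0.17756, P(r = 3 | data) = 0.13872, P(r = 4 | data) = 0.15783, P(r = 5 | data) = 0.13872, P(r = 6 | data) = 0.26634.
Averaging over the posterior, P(black next | data) = (1/8)(0.12084) + (1/4)(0.17756) + (3/8)(0.13872) + (1/2)(0.15783) + (5/8)(0.13872) + (3/4)(0.26634) = 0.47688.

0.4769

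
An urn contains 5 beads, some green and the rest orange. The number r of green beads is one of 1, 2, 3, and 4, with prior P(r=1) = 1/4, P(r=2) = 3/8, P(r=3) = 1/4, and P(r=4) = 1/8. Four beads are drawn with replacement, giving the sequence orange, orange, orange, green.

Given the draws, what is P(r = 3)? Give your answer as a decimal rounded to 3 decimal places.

0.140

Compute the likelihood of the observed sequence for each case: P(data | r = 1) = (4/5)(4/5)(4/5)(1/5) = 0.1024; P(data | r = 2) = (3/5)(3/5)(3/5)(2/5) = 0.0864; P(data | r = 3) = (2/5)(2/5)(2/5)(3/5) = 0.0384; P(data | r = 4) = (1/5)(1/5)(1/5)(4/5) = 0.0064.
The prior-weighted likelihoods are 1/4 · 0.1024 = 0.0256, 3/8 · 0.0864 = 0.0324, 1/4 · 0.0384 = 0.0096, 1/8 · 0.0064 = 0.0008; these sum to 0.0684.
By Bayes' rule, P(r = 3 | data) = (0.0096) / (0.0684) = 0.14035.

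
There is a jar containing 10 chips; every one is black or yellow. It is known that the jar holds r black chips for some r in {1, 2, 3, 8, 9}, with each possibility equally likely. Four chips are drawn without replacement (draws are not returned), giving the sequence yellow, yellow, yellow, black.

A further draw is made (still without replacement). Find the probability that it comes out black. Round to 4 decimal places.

Under each hypothesis, the probability of the observed sequence is: P(data | r = 1) = (9/10)(8/9)(7/8)(1/7) = 1/10; P(data | r = 2) = (8/10)(7/9)(6/8)(2/7) = 2/15; P(data | r = 3) = (7/10)(6/9)(5/8)(3/7) = 1/8; P(data | r = 8) = (2/10)(1/9)(0/8) = 0; P(data | r = 9) = (1/10)(0/9) = 0.
The prior-weighted likelihoods are 1/5 · 1/10 = 1/50, 1/5 · 2/15 = 2/75, 1/5 · 1/8 = 1/40, 1/5 · 0 = 0, 1/5 · 0 = 0; with total 43/600.
Normalising, the posterior is P(r = 1 | data) = 12/43, P(r = 2 | data) = 16/43, P(r = 3 | data) = 15/43, P(r = 8 | data) = 0, P(r = 9 | data) = 0.
Averaging over the posterior, P(black next | data) = (0)(12/43) + (1/6)(16/43) + (1/3)(15/43) = 23/129.

0.1783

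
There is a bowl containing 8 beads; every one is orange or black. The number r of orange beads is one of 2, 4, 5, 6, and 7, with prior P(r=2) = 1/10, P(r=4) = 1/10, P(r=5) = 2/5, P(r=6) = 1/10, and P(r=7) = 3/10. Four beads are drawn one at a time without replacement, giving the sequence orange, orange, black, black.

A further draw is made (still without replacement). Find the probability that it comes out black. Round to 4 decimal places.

Under each hypothesis, the probability of the observed sequence is: P(data | r = 2) = (2/8)(1/7)(6/6)(5/5) = 1/28; P(data | r = 4) = (4/8)(3/7)(4/6)(3/5) = 3/35; P(data | r = 5) = (5/8)(4/7)(3/6)(2/5) = 1/14; P(data | r = 6) = (6/8)(5/7)(2/6)(1/5) = 1/28; P(data | r = 7) = (7/8)(6/7)(1/6)(0/5) = 0.
The prior-weighted likelihoods are 1/10 · 1/28 = 1/280, 1/10 · 3/35 = 3/350, 2/5 · 1/14 = 1/35, 1/10 · 1/28 = 1/280, 3/10 · 0 = 0; with total 31/700.
Normalising, the posterior is P(r = 2 | data) = 5/62, P(r = 4 | data) = 6/31, P(r = 5 | data) = 20/31, P(r = 6 | data) = 5/62, P(r = 7 | data) = 0.
So P(black next | data) = Σ P(black next | H) P(H | data) = (1)(5/62) + (1/2)(6/31) + (1/4)(20/31) + (0)(5/62) = 21/62.

0.3387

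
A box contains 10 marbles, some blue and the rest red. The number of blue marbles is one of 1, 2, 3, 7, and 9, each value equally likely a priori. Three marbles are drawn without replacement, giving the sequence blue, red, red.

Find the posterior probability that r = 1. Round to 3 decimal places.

Compute the likelihood of the observed sequence for each case: P(data | r = 1) = (1/10)(9/9)(8/8) = 1/10; P(data | r = 2) = (2/10)(8/9)(7/8) = 7/45; P(data | r = 3) = (3/10)(7/9)(6/8) = 7/40; P(data | r = 7) = (7/10)(3/9)(2/8) = 7/120; P(data | r = 9) = (9/10)(1/9)(0/8) = 0.
Multiplying each by its prior: 1/5 · 1/10 = 1/50, 1/5 · 7/45 = 7/225, 1/5 · 7/40 = 7/200, 1/5 · 7/120 = 7/600, 1/5 · 0 = 0; summing to 22/225.
Therefore the posterior P(r = 1 | data) = (1/50) / (22/225) = 9/44.

0.205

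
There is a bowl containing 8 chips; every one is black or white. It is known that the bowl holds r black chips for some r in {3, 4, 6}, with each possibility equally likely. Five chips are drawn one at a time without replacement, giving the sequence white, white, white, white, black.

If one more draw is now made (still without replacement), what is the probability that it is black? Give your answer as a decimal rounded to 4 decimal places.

0.7368

Compute the likelihood of the observed sequence for each case: P(data | r = 3) = (5/8)(4/7)(3/6)(2/5)(3/4) = 3/56; P(data | r = 4) = (4/8)(3/7)(2/6)(1/5)(4/4) = 1/70; P(data | r = 6) = (2/8)(1/7)(0/6) = 0.
The prior-weighted likelihoods are 1/3 · 3/56 = 1/56, 1/3 · 1/70 = 1/210, 1/3 · 0 = 0; these sum to 19/840.
Normalising, the posterior is P(r = 3 | data) = 15/19, P(r = 4 | data) = 4/19, P(r = 6 | data) = 0.
Averaging over the posterior, P(black next | data) = (2/3)(15/19) + (1)(4/19) = 14/19.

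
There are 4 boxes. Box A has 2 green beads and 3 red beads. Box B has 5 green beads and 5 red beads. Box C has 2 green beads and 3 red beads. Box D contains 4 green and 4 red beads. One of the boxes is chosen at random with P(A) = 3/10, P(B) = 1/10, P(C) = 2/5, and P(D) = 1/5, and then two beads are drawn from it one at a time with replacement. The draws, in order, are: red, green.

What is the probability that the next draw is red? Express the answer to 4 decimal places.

Under each hypothesis, the probability of the observed sequence is: P(data | box A) = (3/5)(2/5) = 6/25; P(data | box B) = (5/10)(5/10) = 1/4; P(data | box C) = (3/5)(2/5) = 6/25; P(data | box D) = (4/8)(4/8) = 1/4.
Multiplying each by its prior: 3/10 · 6/25 = 9/125, 1/10 · 1/4 = 1/40, 2/5 · 6/25 = 12/125, 1/5 · 1/4 = 1/20; these sum to 243/1000.
Dividing through by the total gives posterior P(box A | data) = 8/27, P(box B | data) = 25/243, P(box C | data) = 32/81, P(box D | data) = 50/243.
Averaging over the posterior, P(red next | data) = (3/5)(8/27) + (1/2)(25/243) + (3/5)(32/81) + (1/2)(50/243) = 461/810.

0.5691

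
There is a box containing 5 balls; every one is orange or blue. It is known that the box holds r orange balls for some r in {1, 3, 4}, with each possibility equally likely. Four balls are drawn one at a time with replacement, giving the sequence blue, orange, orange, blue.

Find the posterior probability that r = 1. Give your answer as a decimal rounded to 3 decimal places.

Compute the likelihood of the observed sequence for each case: P(data | r = 1) = (4/5)(1/5)(1/5)(4/5) = 0.0256; P(data | r = 3) = (2/5)(3/5)(3/5)(2/5) = 0.0576; P(data | r = 4) = (1/5)(4/5)(4/5)(1/5) = 0.0256.
The prior-weighted likelihoods are 1/3 · 0.0256 = 0.0085333, 1/3 · 0.0576 = 0.0192, 1/3 · 0.0256 = 0.0085333; these sum to 0.036267.
So P(r = 1 | data) = (0.0085333) / (0.036267) = 0.23529.

0.235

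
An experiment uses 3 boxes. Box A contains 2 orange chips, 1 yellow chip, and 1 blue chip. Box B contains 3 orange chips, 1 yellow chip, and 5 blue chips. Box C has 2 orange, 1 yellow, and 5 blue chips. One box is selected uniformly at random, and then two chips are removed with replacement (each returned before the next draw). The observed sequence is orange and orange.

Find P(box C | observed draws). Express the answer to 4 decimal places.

The likelihood of the observed sequence under each hypothesis: P(data | box A) = (2/4)(2/4) = 1/4; P(data | box B) = (3/9)(3/9) = 1/9; P(data | box C) = (2/8)(2/8) = 1/16.
Multiplying each by its prior: 1/3 · 1/4 = 1/12, 1/3 · 1/9 = 1/27, 1/3 · 1/16 = 1/48; these sum to 61/432.
Therefore the posterior P(box C | data) = (1/48) / (61/432) = 9/61.

0.1475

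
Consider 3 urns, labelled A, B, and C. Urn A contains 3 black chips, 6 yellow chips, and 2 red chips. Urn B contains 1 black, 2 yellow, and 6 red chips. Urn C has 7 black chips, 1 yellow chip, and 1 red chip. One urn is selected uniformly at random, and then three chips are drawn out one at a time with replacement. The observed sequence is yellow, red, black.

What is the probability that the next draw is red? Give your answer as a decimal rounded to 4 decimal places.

0.3193

Under each hypothesis, the probability of the observed sequence is: P(data | urn A) = (6/11)(2/11)(3/11) = 0.027047; P(data | urn B) = (2/9)(6/9)(1/9) = 0.016461; P(data | urn C) = (1/9)(1/9)(7/9) = 0.0096022.
Weighting by the prior gives 1/3 · 0.027047 = 0.0090158, 1/3 · 0.016461 = 0.005487, 1/3 · 0.0096022 = 0.0032007; these sum to 0.017703.
The posterior is then P(urn A | data) = 0.50927, P(urn B | data) = 0.30994, P(urn C | data) = 0.1808.
The predictive probability is P(red next | data) = (2/11)(0.50927) + (2/3)(0.30994) + (1/9)(0.1808) = 0.31931.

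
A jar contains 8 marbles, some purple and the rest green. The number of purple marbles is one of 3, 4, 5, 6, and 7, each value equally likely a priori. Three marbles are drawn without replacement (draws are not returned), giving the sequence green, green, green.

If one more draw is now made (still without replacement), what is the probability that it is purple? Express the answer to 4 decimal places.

For each hypothesis, P(data | H) works out to: P(data | r = 3) = (5/8)(4/7)(3/6) = 5/28; P(data | r = 4) = (4/8)(3/7)(2/6) = 1/14; P(data | r = 5) = (3/8)(2/7)(1/6) = 1/56; P(data | r = 6) = (2/8)(1/7)(0/6) = 0; P(data | r = 7) = (1/8)(0/7) = 0.
Multiplying each by its prior: 1/5 · 5/28 = 1/28, 1/5 · 1/14 = 1/70, 1/5 · 1/56 = 1/280, 1/5 · 0 = 0, 1/5 · 0 = 0; with total 3/56.
The posterior is then P(r = 3 | data) = 2/3, P(r = 4 | data) = 4/15, P(r = 5 | data) = 1/15, P(r = 6 | data) = 0, P(r = 7 | data) = 0.
The predictive probability is P(purple next | data) = (3/5)(2/3) + (4/5)(4/15) + (1)(1/15) = 17/25.

0.6800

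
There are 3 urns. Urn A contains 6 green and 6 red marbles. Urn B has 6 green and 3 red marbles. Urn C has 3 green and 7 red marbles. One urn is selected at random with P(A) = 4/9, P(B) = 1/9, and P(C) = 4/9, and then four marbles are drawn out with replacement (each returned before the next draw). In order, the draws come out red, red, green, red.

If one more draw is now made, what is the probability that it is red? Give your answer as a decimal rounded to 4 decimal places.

0.6140

Compute the likelihood of the observed sequence for each case: P(data | urn A) = (6/12)(6/12)(6/12)(6/12) = 0.0625; P(data | urn B) = (3/9)(3/9)(6/9)(3/9) = 0.024691; P(data | urn C) = (7/10)(7/10)(3/10)(7/10) = 0.1029.
The prior-weighted likelihoods are 4/9 · 0.0625 = 0.027778, 1/9 · 0.024691 = 0.0027435, 4/9 · 0.1029 = 0.045733; summing to 0.076255.
The posterior is then P(urn A | data) = 0.36428, P(urn B | data) = 0.035978, P(urn C | data) = 0.59975.
The predictive probability is P(red next | data) = (1/2)(0.36428) + (1/3)(0.035978) + (7/10)(0.59975) = 0.61395.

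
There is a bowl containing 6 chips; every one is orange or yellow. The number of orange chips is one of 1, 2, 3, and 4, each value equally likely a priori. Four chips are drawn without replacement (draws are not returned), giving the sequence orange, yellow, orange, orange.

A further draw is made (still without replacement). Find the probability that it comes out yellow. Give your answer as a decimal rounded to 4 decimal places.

0.6364

The likelihood of the observed sequence under each hypothesis: P(data | r = 1) = (1/6)(5/5)(0/4) = 0; P(data | r = 2) = (2/6)(4/5)(1/4)(0/3) = 0; P(data | r = 3) = (3/6)(3/5)(2/4)(1/3) = 1/20; P(data | r = 4) = (4/6)(2/5)(3/4)(2/3) = 2/15.
Weighting by the prior gives 1/4 · 0 = 0, 1/4 · 0 = 0, 1/4 · 1/20 = 1/80, 1/4 · 2/15 = 1/30; with total 11/240.
The posterior is then P(r = 1 | data) = 0, P(r = 2 | data) = 0, P(r = 3 | data) = 3/11, P(r = 4 | data) = 8/11.
So P(yellow next | data) = Σ P(yellow next | H) P(H | data) = (1)(3/11) + (1/2)(8/11) = 7/11.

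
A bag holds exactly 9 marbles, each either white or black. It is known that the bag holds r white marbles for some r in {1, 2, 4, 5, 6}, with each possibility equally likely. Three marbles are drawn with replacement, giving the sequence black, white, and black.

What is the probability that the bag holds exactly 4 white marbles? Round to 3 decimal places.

0.253

Under each hypothesis, the probability of the observed sequence is: P(data | r = 1) = (8/9)(1/9)(8/9) = 0.087791; P(data | r = 2) = (7/9)(2/9)(7/9) = 0.13443; P(data | r = 4) = (5/9)(4/9)(5/9) = 0.13717; P(data | r = 5) = (4/9)(5/9)(4/9) = 0.10974; P(data | r = 6) = (3/9)(6/9)(3/9) = 0.074074.
Weighting by the prior gives 1/5 · 0.087791 = 0.017558, 1/5 · 0.13443 = 0.026886, 1/5 · 0.13717 = 0.027435, 1/5 · 0.10974 = 0.021948, 1/5 · 0.074074 = 0.014815; with total 0.10864.
So P(r = 4 | data) = (0.027435) / (0.10864) = 0.25253.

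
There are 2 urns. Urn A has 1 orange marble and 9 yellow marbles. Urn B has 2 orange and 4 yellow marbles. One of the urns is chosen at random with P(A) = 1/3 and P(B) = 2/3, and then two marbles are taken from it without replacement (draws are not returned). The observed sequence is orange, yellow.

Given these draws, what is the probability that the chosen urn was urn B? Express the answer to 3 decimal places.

Under each hypothesis, the probability of the observed sequence is: P(data | urn A) = (1/10)(9/9) = 1/10; P(data | urn B) = (2/6)(4/5) = 4/15.
Multiplying each by its prior: 1/3 · 1/10 = 1/30, 2/3 · 4/15 = 8/45; these sum to 19/90.
Therefore the posterior P(urn B | data) = (8/45) / (19/90) = 16/19.

0.842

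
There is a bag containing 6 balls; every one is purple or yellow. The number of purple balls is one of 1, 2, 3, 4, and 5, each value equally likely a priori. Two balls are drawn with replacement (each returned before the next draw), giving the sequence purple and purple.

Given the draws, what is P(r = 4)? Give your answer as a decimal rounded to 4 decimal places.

Compute the likelihood of the observed sequence for each case: P(data | r = 1) = (1/6)(1/6) = 1/36; P(data | r = 2) = (2/6)(2/6) = 1/9; P(data | r = 3) = (3/6)(3/6) = 1/4; P(data | r = 4) = (4/6)(4/6) = 4/9; P(data | r = 5) = (5/6)(5/6) = 25/36.
Multiplying each by its prior: 1/5 · 1/36 = 1/180, 1/5 · 1/9 = 1/45, 1/5 · 1/4 = 1/20, 1/5 · 4/9 = 4/45, 1/5 · 25/36 = 5/36; these sum to 11/36.
Therefore the posterior P(r = 4 | data) = (4/45) / (11/36) = 16/55.

0.2909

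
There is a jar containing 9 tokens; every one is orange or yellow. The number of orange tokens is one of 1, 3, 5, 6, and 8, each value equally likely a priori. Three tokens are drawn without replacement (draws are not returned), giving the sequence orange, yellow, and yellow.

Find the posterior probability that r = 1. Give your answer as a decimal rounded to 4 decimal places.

0.2314

The likelihood of the observed sequence under each hypothesis: P(data | r = 1) = (1/9)(8/8)(7/7) = 0.11111; P(data | r = 3) = (3/9)(6/8)(5/7) = 0.17857; P(data | r = 5) = (5/9)(4/8)(3/7) = 0.11905; P(data | r = 6) = (6/9)(3/8)(2/7) = 0.071429; P(data | r = 8) = (8/9)(1/8)(0/7) = 0.
The prior-weighted likelihoods are 1/5 · 0.11111 = 0.022222, 1/5 · 0.17857 = 0.035714, 1/5 · 0.11905 = 0.02381, 1/5 · 0.071429 = 0.014286, 1/5 · 0 = 0; summing to 0.096032.
Hence P(r = 1 | data) = (0.022222) / (0.096032) = 0.2314.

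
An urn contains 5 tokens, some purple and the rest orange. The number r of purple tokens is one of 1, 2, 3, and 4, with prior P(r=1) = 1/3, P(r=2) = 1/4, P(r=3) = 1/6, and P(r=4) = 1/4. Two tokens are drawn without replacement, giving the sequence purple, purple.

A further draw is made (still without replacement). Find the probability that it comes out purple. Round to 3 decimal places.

0.519

Compute the likelihood of the observed sequence for each case: P(data | r = 1) = (1/5)(0/4) = 0; P(data | r = 2) = (2/5)(1/4) = 1/10; P(data | r = 3) = (3/5)(2/4) = 3/10; P(data | r = 4) = (4/5)(3/4) = 3/5.
The prior-weighted likelihoods are 1/3 · 0 = 0, 1/4 · 1/10 = 1/40, 1/6 · 3/10 = 1/20, 1/4 · 3/5 = 3/20; these sum to 9/40.
The posterior is then P(r = 1 | data) = 0, P(r = 2 | data) = 1/9, P(r = 3 | data) = 2/9, P(r = 4 | data) = 2/3.
Averaging over the posterior, P(purple next | data) = (0)(1/9) + (1/3)(2/9) + (2/3)(2/3) = 14/27.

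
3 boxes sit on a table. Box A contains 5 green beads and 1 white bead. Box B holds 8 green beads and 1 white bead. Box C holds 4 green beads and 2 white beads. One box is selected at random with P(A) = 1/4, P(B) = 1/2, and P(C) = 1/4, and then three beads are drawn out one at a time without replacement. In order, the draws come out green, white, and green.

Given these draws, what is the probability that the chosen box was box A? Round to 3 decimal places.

0.283

Compute the likelihood of the observed sequence for each case: P(data | box A) = (5/6)(1/5)(4/4) = 1/6; P(data | box B) = (8/9)(1/8)(7/7) = 1/9; P(data | box C) = (4/6)(2/5)(3/4) = 1/5.
Weighting by the prior gives 1/4 · 1/6 = 1/24, 1/2 · 1/9 = 1/18, 1/4 · 1/5 = 1/20; summing to 53/360.
By Bayes' rule, P(box A | data) = (1/24) / (53/360) = 15/53.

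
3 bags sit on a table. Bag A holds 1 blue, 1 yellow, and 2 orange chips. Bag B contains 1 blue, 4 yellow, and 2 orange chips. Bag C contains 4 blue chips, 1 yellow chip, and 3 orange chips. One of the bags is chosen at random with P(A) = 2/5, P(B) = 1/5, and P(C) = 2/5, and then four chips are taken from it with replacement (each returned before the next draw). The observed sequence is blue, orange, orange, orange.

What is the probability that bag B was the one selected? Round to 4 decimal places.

0.0281

The likelihood of the observed sequence under each hypothesis: P(data | bag A) = (1/4)(2/4)(2/4)(2/4) = 0.03125; P(data | bag B) = (1/7)(2/7)(2/7)(2/7) = 0.0033319; P(data | bag C) = (4/8)(3/8)(3/8)(3/8) = 0.026367.
Multiplying each by its prior: 2/5 · 0.03125 = 0.0125, 1/5 · 0.0033319 = 0.00066639, 2/5 · 0.026367 = 0.010547; summing to 0.023713.
So P(bag B | data) = (0.00066639) / (0.023713) = 0.028102.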